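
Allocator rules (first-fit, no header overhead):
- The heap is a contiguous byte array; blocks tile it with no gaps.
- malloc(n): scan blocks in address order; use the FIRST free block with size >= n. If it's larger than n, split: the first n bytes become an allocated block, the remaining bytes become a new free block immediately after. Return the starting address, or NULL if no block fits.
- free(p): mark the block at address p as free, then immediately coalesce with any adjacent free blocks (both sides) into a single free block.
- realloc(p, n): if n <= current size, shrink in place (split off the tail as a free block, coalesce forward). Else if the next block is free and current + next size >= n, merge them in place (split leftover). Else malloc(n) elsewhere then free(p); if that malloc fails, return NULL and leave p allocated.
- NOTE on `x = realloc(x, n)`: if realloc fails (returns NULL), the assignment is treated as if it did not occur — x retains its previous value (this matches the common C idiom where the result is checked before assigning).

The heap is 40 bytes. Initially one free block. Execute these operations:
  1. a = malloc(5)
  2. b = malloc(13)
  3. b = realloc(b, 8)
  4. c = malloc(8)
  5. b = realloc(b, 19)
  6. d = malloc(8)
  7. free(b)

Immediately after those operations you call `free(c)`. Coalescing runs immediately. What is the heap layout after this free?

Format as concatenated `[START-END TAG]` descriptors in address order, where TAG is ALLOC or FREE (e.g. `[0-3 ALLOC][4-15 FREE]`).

Op 1: a = malloc(5) -> a = 0; heap: [0-4 ALLOC][5-39 FREE]
Op 2: b = malloc(13) -> b = 5; heap: [0-4 ALLOC][5-17 ALLOC][18-39 FREE]
Op 3: b = realloc(b, 8) -> b = 5; heap: [0-4 ALLOC][5-12 ALLOC][13-39 FREE]
Op 4: c = malloc(8) -> c = 13; heap: [0-4 ALLOC][5-12 ALLOC][13-20 ALLOC][21-39 FREE]
Op 5: b = realloc(b, 19) -> b = 21; heap: [0-4 ALLOC][5-12 FREE][13-20 ALLOC][21-39 ALLOC]
Op 6: d = malloc(8) -> d = 5; heap: [0-4 ALLOC][5-12 ALLOC][13-20 ALLOC][21-39 ALLOC]
Op 7: free(b) -> (freed b); heap: [0-4 ALLOC][5-12 ALLOC][13-20 ALLOC][21-39 FREE]
free(c): c = 13 -> block [13-20 ALLOC]; mark free, coalesce with adjacent free neighbors -> [0-4 ALLOC][5-12 ALLOC][13-39 FREE]

Answer: [0-4 ALLOC][5-12 ALLOC][13-39 FREE]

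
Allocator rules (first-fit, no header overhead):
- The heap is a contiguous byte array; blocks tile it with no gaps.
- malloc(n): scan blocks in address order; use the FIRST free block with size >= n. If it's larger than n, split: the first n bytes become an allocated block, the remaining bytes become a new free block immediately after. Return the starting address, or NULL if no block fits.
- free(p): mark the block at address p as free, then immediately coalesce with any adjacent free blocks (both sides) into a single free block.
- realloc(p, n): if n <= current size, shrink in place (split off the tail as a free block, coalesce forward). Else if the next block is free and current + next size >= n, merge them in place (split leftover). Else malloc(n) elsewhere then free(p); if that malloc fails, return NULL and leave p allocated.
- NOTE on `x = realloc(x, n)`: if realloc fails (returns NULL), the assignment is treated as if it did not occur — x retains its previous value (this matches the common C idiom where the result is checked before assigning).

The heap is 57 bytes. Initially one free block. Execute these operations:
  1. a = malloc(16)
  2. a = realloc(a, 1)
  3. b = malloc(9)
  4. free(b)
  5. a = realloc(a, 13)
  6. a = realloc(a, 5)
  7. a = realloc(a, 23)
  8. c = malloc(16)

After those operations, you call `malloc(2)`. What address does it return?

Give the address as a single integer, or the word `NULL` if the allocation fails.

Answer: 39

Derivation:
Op 1: a = malloc(16) -> a = 0; heap: [0-15 ALLOC][16-56 FREE]
Op 2: a = realloc(a, 1) -> a = 0; heap: [0-0 ALLOC][1-56 FREE]
Op 3: b = malloc(9) -> b = 1; heap: [0-0 ALLOC][1-9 ALLOC][10-56 FREE]
Op 4: free(b) -> (freed b); heap: [0-0 ALLOC][1-56 FREE]
Op 5: a = realloc(a, 13) -> a = 0; heap: [0-12 ALLOC][13-56 FREE]
Op 6: a = realloc(a, 5) -> a = 0; heap: [0-4 ALLOC][5-56 FREE]
Op 7: a = realloc(a, 23) -> a = 0; heap: [0-22 ALLOC][23-56 FREE]
Op 8: c = malloc(16) -> c = 23; heap: [0-22 ALLOC][23-38 ALLOC][39-56 FREE]
malloc(2): first-fit scan over [0-22 ALLOC][23-38 ALLOC][39-56 FREE] -> 39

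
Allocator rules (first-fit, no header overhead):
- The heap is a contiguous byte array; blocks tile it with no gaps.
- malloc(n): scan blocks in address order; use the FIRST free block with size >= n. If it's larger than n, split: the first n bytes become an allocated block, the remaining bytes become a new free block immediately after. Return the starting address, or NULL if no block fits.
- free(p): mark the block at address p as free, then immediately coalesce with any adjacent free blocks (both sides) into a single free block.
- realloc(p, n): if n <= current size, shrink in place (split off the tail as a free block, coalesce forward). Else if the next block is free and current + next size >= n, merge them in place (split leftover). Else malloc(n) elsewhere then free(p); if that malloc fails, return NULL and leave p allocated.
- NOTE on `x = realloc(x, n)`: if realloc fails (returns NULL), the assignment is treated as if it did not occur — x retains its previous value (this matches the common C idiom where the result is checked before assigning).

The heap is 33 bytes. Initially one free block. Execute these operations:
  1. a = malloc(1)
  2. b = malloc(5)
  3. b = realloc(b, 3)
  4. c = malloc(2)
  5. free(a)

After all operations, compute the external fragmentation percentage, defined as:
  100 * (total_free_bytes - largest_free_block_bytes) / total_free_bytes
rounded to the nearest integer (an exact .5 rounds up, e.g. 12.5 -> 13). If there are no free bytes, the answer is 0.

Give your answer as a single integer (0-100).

Op 1: a = malloc(1) -> a = 0; heap: [0-0 ALLOC][1-32 FREE]
Op 2: b = malloc(5) -> b = 1; heap: [0-0 ALLOC][1-5 ALLOC][6-32 FREE]
Op 3: b = realloc(b, 3) -> b = 1; heap: [0-0 ALLOC][1-3 ALLOC][4-32 FREE]
Op 4: c = malloc(2) -> c = 4; heap: [0-0 ALLOC][1-3 ALLOC][4-5 ALLOC][6-32 FREE]
Op 5: free(a) -> (freed a); heap: [0-0 FREE][1-3 ALLOC][4-5 ALLOC][6-32 FREE]
Free blocks: [1 27] total_free=28 largest=27 -> 100*(28-27)/28 = 100/28 ≈ 3.571 -> rounds to 4

Answer: 4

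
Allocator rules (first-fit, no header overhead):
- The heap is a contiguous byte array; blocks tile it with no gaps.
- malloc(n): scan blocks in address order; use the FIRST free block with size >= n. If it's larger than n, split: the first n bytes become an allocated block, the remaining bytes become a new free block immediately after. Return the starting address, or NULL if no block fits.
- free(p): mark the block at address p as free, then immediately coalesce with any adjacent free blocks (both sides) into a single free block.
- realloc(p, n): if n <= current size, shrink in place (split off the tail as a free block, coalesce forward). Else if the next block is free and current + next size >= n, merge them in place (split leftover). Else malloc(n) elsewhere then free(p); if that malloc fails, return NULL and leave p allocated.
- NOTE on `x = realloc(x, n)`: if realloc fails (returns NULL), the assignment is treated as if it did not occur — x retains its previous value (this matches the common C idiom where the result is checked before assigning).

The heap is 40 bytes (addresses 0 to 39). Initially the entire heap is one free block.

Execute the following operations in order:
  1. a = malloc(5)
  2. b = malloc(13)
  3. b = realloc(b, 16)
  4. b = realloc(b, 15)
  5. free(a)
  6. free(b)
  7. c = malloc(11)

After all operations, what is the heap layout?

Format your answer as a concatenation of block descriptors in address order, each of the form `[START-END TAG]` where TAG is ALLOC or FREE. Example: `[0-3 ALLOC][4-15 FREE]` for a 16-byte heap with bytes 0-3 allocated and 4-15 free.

Op 1: a = malloc(5) -> a = 0; heap: [0-4 ALLOC][5-39 FREE]
Op 2: b = malloc(13) -> b = 5; heap: [0-4 ALLOC][5-17 ALLOC][18-39 FREE]
Op 3: b = realloc(b, 16) -> b = 5; heap: [0-4 ALLOC][5-20 ALLOC][21-39 FREE]
Op 4: b = realloc(b, 15) -> b = 5; heap: [0-4 ALLOC][5-19 ALLOC][20-39 FREE]
Op 5: free(a) -> (freed a); heap: [0-4 FREE][5-19 ALLOC][20-39 FREE]
Op 6: free(b) -> (freed b); heap: [0-39 FREE]
Op 7: c = malloc(11) -> c = 0; heap: [0-10 ALLOC][11-39 FREE]

Answer: [0-10 ALLOC][11-39 FREE]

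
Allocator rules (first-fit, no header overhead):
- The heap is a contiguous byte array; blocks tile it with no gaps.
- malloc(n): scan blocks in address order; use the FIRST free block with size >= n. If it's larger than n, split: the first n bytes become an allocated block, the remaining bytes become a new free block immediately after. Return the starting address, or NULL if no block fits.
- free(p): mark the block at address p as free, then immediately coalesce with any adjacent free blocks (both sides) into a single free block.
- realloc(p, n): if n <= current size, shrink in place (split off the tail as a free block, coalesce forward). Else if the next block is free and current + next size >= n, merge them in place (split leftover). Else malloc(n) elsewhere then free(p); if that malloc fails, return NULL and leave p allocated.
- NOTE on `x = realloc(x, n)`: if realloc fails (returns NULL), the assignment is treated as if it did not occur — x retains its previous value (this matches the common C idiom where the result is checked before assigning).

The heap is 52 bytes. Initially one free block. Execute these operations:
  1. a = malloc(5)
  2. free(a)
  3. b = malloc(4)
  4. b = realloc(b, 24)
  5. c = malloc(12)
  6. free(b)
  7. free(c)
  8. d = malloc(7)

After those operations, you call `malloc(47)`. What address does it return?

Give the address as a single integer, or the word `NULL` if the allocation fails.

Op 1: a = malloc(5) -> a = 0; heap: [0-4 ALLOC][5-51 FREE]
Op 2: free(a) -> (freed a); heap: [0-51 FREE]
Op 3: b = malloc(4) -> b = 0; heap: [0-3 ALLOC][4-51 FREE]
Op 4: b = realloc(b, 24) -> b = 0; heap: [0-23 ALLOC][24-51 FREE]
Op 5: c = malloc(12) -> c = 24; heap: [0-23 ALLOC][24-35 ALLOC][36-51 FREE]
Op 6: free(b) -> (freed b); heap: [0-23 FREE][24-35 ALLOC][36-51 FREE]
Op 7: free(c) -> (freed c); heap: [0-51 FREE]
Op 8: d = malloc(7) -> d = 0; heap: [0-6 ALLOC][7-51 FREE]
malloc(47): first-fit scan over [0-6 ALLOC][7-51 FREE] -> NULL

Answer: NULL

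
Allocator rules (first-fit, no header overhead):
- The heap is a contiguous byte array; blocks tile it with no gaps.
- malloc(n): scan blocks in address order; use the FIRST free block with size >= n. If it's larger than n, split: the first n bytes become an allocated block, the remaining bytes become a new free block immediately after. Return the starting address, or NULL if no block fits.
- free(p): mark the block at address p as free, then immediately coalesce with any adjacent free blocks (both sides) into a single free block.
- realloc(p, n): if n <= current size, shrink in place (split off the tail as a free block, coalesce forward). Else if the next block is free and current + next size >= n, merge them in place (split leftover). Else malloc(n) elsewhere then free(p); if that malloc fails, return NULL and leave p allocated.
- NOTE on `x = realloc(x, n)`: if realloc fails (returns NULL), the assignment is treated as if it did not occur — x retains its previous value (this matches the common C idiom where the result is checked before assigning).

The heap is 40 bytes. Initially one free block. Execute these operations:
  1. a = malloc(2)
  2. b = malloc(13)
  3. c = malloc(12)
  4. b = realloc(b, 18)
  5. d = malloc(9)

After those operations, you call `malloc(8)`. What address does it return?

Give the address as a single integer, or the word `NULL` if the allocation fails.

Op 1: a = malloc(2) -> a = 0; heap: [0-1 ALLOC][2-39 FREE]
Op 2: b = malloc(13) -> b = 2; heap: [0-1 ALLOC][2-14 ALLOC][15-39 FREE]
Op 3: c = malloc(12) -> c = 15; heap: [0-1 ALLOC][2-14 ALLOC][15-26 ALLOC][27-39 FREE]
Op 4: b = realloc(b, 18) -> NULL (b unchanged); heap: [0-1 ALLOC][2-14 ALLOC][15-26 ALLOC][27-39 FREE]
Op 5: d = malloc(9) -> d = 27; heap: [0-1 ALLOC][2-14 ALLOC][15-26 ALLOC][27-35 ALLOC][36-39 FREE]
malloc(8): first-fit scan over [0-1 ALLOC][2-14 ALLOC][15-26 ALLOC][27-35 ALLOC][36-39 FREE] -> NULL

Answer: NULL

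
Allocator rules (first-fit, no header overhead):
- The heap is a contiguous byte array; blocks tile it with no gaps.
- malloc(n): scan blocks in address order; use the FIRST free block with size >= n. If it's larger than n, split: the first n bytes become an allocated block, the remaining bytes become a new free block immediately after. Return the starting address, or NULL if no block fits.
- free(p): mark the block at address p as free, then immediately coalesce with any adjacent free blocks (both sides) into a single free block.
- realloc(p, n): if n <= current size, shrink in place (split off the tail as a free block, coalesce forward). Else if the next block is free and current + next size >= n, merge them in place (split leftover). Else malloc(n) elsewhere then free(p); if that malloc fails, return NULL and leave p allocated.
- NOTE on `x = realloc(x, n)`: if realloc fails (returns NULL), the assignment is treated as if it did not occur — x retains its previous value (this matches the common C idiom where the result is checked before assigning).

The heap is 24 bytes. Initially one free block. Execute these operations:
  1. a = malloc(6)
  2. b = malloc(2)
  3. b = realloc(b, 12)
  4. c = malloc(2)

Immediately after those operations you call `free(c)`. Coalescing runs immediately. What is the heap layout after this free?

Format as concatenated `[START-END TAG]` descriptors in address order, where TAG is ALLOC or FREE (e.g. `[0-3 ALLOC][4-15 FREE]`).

Answer: [0-5 ALLOC][6-17 ALLOC][18-23 FREE]

Derivation:
Op 1: a = malloc(6) -> a = 0; heap: [0-5 ALLOC][6-23 FREE]
Op 2: b = malloc(2) -> b = 6; heap: [0-5 ALLOC][6-7 ALLOC][8-23 FREE]
Op 3: b = realloc(b, 12) -> b = 6; heap: [0-5 ALLOC][6-17 ALLOC][18-23 FREE]
Op 4: c = malloc(2) -> c = 18; heap: [0-5 ALLOC][6-17 ALLOC][18-19 ALLOC][20-23 FREE]
free(c): c = 18 -> block [18-19 ALLOC]; mark free, coalesce with adjacent free neighbors -> [0-5 ALLOC][6-17 ALLOC][18-23 FREE]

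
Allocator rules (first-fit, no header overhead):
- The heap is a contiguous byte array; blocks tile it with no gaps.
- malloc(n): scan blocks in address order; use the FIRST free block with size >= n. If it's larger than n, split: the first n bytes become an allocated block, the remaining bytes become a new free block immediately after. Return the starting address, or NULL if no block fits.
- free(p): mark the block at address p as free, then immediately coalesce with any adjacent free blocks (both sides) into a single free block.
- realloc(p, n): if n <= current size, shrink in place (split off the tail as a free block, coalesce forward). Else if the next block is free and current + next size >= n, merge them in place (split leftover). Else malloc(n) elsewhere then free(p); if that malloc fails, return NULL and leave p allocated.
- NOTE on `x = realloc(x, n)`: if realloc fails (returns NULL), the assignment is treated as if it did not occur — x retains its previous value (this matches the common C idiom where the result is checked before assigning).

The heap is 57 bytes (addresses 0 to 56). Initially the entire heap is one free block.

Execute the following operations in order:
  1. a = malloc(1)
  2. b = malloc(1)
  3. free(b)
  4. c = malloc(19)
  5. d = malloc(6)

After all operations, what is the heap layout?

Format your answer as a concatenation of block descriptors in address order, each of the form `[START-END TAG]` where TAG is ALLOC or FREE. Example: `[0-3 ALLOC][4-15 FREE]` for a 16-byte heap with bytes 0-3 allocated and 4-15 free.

Answer: [0-0 ALLOC][1-19 ALLOC][20-25 ALLOC][26-56 FREE]

Derivation:
Op 1: a = malloc(1) -> a = 0; heap: [0-0 ALLOC][1-56 FREE]
Op 2: b = malloc(1) -> b = 1; heap: [0-0 ALLOC][1-1 ALLOC][2-56 FREE]
Op 3: free(b) -> (freed b); heap: [0-0 ALLOC][1-56 FREE]
Op 4: c = malloc(19) -> c = 1; heap: [0-0 ALLOC][1-19 ALLOC][20-56 FREE]
Op 5: d = malloc(6) -> d = 20; heap: [0-0 ALLOC][1-19 ALLOC][20-25 ALLOC][26-56 FREE]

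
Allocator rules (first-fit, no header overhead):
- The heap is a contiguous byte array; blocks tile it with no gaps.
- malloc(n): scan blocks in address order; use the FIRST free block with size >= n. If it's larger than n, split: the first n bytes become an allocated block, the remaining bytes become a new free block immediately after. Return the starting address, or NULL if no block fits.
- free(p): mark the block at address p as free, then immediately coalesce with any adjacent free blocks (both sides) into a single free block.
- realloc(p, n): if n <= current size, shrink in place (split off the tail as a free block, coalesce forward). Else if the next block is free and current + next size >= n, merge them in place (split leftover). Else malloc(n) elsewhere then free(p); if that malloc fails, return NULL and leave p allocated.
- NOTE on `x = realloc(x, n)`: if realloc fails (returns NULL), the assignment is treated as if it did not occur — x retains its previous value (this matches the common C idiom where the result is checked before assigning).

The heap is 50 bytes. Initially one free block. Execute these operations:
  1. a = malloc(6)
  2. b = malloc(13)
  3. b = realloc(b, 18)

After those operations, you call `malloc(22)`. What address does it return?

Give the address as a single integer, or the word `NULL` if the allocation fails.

Answer: 24

Derivation:
Op 1: a = malloc(6) -> a = 0; heap: [0-5 ALLOC][6-49 FREE]
Op 2: b = malloc(13) -> b = 6; heap: [0-5 ALLOC][6-18 ALLOC][19-49 FREE]
Op 3: b = realloc(b, 18) -> b = 6; heap: [0-5 ALLOC][6-23 ALLOC][24-49 FREE]
malloc(22): first-fit scan over [0-5 ALLOC][6-23 ALLOC][24-49 FREE] -> 24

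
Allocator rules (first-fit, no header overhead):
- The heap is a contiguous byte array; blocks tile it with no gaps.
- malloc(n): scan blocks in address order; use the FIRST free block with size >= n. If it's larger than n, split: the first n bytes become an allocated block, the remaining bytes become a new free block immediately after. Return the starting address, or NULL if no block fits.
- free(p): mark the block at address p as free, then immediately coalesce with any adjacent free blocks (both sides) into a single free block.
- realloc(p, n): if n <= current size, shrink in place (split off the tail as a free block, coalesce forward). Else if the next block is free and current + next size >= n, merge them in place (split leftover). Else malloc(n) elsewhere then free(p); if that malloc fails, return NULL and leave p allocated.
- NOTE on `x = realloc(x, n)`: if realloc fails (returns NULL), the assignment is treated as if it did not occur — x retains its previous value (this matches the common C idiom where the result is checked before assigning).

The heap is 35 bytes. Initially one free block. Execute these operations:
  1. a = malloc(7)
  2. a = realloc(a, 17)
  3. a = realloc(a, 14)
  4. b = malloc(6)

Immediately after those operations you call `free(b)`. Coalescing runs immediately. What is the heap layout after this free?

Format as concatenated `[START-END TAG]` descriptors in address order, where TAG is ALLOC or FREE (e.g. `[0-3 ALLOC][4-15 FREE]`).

Answer: [0-13 ALLOC][14-34 FREE]

Derivation:
Op 1: a = malloc(7) -> a = 0; heap: [0-6 ALLOC][7-34 FREE]
Op 2: a = realloc(a, 17) -> a = 0; heap: [0-16 ALLOC][17-34 FREE]
Op 3: a = realloc(a, 14) -> a = 0; heap: [0-13 ALLOC][14-34 FREE]
Op 4: b = malloc(6) -> b = 14; heap: [0-13 ALLOC][14-19 ALLOC][20-34 FREE]
free(b): b = 14 -> block [14-19 ALLOC]; mark free, coalesce with adjacent free neighbors -> [0-13 ALLOC][14-34 FREE]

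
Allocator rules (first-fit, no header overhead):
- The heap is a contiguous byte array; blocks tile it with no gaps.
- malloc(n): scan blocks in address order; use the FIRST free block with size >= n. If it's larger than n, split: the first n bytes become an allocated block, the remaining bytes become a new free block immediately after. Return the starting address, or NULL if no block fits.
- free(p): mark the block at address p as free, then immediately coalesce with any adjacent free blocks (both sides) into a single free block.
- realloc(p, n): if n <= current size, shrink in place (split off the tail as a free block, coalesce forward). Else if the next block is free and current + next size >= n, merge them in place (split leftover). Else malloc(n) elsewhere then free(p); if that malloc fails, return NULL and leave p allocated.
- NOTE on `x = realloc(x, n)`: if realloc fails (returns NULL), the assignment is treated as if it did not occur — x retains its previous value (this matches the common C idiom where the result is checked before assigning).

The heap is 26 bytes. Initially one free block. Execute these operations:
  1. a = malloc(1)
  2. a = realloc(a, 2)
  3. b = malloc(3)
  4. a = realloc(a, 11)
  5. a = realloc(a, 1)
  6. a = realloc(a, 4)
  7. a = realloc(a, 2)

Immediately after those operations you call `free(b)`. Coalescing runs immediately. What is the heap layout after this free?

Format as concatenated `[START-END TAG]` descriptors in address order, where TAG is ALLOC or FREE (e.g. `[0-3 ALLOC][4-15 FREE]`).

Answer: [0-4 FREE][5-6 ALLOC][7-25 FREE]

Derivation:
Op 1: a = malloc(1) -> a = 0; heap: [0-0 ALLOC][1-25 FREE]
Op 2: a = realloc(a, 2) -> a = 0; heap: [0-1 ALLOC][2-25 FREE]
Op 3: b = malloc(3) -> b = 2; heap: [0-1 ALLOC][2-4 ALLOC][5-25 FREE]
Op 4: a = realloc(a, 11) -> a = 5; heap: [0-1 FREE][2-4 ALLOC][5-15 ALLOC][16-25 FREE]
Op 5: a = realloc(a, 1) -> a = 5; heap: [0-1 FREE][2-4 ALLOC][5-5 ALLOC][6-25 FREE]
Op 6: a = realloc(a, 4) -> a = 5; heap: [0-1 FREE][2-4 ALLOC][5-8 ALLOC][9-25 FREE]
Op 7: a = realloc(a, 2) -> a = 5; heap: [0-1 FREE][2-4 ALLOC][5-6 ALLOC][7-25 FREE]
free(b): b = 2 -> block [2-4 ALLOC]; mark free, coalesce with adjacent free neighbors -> [0-4 FREE][5-6 ALLOC][7-25 FREE]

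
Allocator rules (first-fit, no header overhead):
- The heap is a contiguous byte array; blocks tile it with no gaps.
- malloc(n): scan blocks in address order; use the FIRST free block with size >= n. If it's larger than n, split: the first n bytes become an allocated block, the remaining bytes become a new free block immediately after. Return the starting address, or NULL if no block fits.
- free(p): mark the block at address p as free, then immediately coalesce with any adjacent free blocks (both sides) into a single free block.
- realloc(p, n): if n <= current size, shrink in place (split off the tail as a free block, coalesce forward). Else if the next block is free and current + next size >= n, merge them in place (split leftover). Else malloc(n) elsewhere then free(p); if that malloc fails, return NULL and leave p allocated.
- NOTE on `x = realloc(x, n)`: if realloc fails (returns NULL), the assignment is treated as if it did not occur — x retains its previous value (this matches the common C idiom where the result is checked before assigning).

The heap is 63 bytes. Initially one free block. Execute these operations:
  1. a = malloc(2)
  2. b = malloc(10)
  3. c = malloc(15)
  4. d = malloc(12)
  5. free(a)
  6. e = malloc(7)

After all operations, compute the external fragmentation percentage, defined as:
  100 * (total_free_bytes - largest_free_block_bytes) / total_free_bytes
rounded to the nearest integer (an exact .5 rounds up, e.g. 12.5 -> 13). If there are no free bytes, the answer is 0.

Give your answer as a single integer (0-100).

Op 1: a = malloc(2) -> a = 0; heap: [0-1 ALLOC][2-62 FREE]
Op 2: b = malloc(10) -> b = 2; heap: [0-1 ALLOC][2-11 ALLOC][12-62 FREE]
Op 3: c = malloc(15) -> c = 12; heap: [0-1 ALLOC][2-11 ALLOC][12-26 ALLOC][27-62 FREE]
Op 4: d = malloc(12) -> d = 27; heap: [0-1 ALLOC][2-11 ALLOC][12-26 ALLOC][27-38 ALLOC][39-62 FREE]
Op 5: free(a) -> (freed a); heap: [0-1 FREE][2-11 ALLOC][12-26 ALLOC][27-38 ALLOC][39-62 FREE]
Op 6: e = malloc(7) -> e = 39; heap: [0-1 FREE][2-11 ALLOC][12-26 ALLOC][27-38 ALLOC][39-45 ALLOC][46-62 FREE]
Free blocks: [2 17] total_free=19 largest=17 -> 100*(19-17)/19 = 200/19 ≈ 10.526 -> rounds to 11

Answer: 11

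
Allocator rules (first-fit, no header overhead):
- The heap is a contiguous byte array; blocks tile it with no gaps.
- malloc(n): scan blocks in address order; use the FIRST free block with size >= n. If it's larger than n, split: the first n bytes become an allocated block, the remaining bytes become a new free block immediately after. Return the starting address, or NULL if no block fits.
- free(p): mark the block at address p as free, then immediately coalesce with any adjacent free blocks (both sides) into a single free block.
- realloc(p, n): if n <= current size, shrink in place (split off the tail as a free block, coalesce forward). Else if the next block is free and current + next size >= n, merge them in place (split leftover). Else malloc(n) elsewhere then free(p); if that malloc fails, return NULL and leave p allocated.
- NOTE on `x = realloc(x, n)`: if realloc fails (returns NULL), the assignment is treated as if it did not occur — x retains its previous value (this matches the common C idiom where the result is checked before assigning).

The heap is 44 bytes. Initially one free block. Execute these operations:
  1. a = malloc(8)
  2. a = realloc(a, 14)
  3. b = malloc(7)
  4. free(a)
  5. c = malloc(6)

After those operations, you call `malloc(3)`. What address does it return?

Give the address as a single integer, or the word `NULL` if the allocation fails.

Op 1: a = malloc(8) -> a = 0; heap: [0-7 ALLOC][8-43 FREE]
Op 2: a = realloc(a, 14) -> a = 0; heap: [0-13 ALLOC][14-43 FREE]
Op 3: b = malloc(7) -> b = 14; heap: [0-13 ALLOC][14-20 ALLOC][21-43 FREE]
Op 4: free(a) -> (freed a); heap: [0-13 FREE][14-20 ALLOC][21-43 FREE]
Op 5: c = malloc(6) -> c = 0; heap: [0-5 ALLOC][6-13 FREE][14-20 ALLOC][21-43 FREE]
malloc(3): first-fit scan over [0-5 ALLOC][6-13 FREE][14-20 ALLOC][21-43 FREE] -> 6

Answer: 6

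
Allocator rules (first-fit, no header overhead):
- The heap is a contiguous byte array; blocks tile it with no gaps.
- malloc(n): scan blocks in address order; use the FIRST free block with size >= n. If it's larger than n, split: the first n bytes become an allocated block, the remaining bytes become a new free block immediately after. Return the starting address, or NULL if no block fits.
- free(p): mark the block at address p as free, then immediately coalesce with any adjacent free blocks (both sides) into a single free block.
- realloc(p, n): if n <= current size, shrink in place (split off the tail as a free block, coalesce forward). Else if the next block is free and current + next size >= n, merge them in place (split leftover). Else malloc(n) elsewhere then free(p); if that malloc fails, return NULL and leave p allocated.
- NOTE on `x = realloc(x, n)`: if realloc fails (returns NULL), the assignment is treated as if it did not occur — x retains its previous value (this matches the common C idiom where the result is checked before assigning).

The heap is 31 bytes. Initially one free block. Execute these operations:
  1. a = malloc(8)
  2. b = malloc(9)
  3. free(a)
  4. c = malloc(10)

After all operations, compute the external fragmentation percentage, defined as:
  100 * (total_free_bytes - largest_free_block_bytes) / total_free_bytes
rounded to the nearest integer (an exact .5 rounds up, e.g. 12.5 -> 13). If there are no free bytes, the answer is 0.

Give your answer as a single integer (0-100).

Answer: 33

Derivation:
Op 1: a = malloc(8) -> a = 0; heap: [0-7 ALLOC][8-30 FREE]
Op 2: b = malloc(9) -> b = 8; heap: [0-7 ALLOC][8-16 ALLOC][17-30 FREE]
Op 3: free(a) -> (freed a); heap: [0-7 FREE][8-16 ALLOC][17-30 FREE]
Op 4: c = malloc(10) -> c = 17; heap: [0-7 FREE][8-16 ALLOC][17-26 ALLOC][27-30 FREE]
Free blocks: [8 4] total_free=12 largest=8 -> 100*(12-8)/12 = 400/12 ≈ 33.333 -> rounds to 33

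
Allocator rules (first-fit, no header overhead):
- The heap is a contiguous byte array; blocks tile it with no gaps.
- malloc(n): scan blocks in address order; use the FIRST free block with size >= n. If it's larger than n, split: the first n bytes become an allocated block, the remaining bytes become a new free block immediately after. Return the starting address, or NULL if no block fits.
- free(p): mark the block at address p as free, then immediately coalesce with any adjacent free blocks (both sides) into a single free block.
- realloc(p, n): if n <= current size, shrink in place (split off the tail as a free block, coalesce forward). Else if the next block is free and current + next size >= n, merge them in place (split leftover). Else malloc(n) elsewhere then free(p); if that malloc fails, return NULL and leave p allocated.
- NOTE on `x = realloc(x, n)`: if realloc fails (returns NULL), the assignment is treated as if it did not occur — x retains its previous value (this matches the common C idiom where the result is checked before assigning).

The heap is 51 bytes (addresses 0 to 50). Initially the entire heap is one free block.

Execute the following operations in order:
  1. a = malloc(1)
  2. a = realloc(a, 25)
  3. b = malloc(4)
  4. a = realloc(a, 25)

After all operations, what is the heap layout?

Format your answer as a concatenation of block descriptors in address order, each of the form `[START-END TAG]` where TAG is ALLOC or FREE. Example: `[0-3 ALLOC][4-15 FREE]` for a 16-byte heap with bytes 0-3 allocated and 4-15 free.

Answer: [0-24 ALLOC][25-28 ALLOC][29-50 FREE]

Derivation:
Op 1: a = malloc(1) -> a = 0; heap: [0-0 ALLOC][1-50 FREE]
Op 2: a = realloc(a, 25) -> a = 0; heap: [0-24 ALLOC][25-50 FREE]
Op 3: b = malloc(4) -> b = 25; heap: [0-24 ALLOC][25-28 ALLOC][29-50 FREE]
Op 4: a = realloc(a, 25) -> a = 0; heap: [0-24 ALLOC][25-28 ALLOC][29-50 FREE]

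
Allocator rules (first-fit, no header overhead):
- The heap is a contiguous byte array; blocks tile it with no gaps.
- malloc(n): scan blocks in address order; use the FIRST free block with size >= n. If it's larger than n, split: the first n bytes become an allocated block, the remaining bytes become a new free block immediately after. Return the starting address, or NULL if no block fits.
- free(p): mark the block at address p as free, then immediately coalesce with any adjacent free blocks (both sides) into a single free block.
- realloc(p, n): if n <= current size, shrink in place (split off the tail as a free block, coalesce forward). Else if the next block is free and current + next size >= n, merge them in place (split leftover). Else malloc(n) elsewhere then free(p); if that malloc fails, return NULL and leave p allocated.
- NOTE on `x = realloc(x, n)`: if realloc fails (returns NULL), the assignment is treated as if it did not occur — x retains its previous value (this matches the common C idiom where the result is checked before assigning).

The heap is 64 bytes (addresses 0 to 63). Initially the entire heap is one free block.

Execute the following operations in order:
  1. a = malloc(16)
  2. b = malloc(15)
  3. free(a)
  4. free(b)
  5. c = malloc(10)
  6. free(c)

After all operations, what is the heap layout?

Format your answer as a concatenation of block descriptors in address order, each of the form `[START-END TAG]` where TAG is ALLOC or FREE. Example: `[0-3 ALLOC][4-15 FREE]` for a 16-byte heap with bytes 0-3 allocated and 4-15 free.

Answer: [0-63 FREE]

Derivation:
Op 1: a = malloc(16) -> a = 0; heap: [0-15 ALLOC][16-63 FREE]
Op 2: b = malloc(15) -> b = 16; heap: [0-15 ALLOC][16-30 ALLOC][31-63 FREE]
Op 3: free(a) -> (freed a); heap: [0-15 FREE][16-30 ALLOC][31-63 FREE]
Op 4: free(b) -> (freed b); heap: [0-63 FREE]
Op 5: c = malloc(10) -> c = 0; heap: [0-9 ALLOC][10-63 FREE]
Op 6: free(c) -> (freed c); heap: [0-63 FREE]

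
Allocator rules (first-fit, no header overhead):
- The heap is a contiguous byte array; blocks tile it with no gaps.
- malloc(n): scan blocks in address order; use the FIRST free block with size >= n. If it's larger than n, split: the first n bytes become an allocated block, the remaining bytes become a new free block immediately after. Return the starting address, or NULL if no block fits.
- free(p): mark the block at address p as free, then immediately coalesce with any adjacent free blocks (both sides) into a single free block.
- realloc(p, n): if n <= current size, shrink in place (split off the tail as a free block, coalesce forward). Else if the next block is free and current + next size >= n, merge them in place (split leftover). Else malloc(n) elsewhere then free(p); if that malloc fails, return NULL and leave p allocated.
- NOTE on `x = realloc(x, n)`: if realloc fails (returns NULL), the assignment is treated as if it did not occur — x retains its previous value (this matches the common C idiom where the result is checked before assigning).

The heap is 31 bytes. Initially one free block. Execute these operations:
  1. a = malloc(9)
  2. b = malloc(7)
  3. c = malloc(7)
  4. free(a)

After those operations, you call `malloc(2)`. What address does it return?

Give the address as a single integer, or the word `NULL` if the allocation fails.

Answer: 0

Derivation:
Op 1: a = malloc(9) -> a = 0; heap: [0-8 ALLOC][9-30 FREE]
Op 2: b = malloc(7) -> b = 9; heap: [0-8 ALLOC][9-15 ALLOC][16-30 FREE]
Op 3: c = malloc(7) -> c = 16; heap: [0-8 ALLOC][9-15 ALLOC][16-22 ALLOC][23-30 FREE]
Op 4: free(a) -> (freed a); heap: [0-8 FREE][9-15 ALLOC][16-22 ALLOC][23-30 FREE]
malloc(2): first-fit scan over [0-8 FREE][9-15 ALLOC][16-22 ALLOC][23-30 FREE] -> 0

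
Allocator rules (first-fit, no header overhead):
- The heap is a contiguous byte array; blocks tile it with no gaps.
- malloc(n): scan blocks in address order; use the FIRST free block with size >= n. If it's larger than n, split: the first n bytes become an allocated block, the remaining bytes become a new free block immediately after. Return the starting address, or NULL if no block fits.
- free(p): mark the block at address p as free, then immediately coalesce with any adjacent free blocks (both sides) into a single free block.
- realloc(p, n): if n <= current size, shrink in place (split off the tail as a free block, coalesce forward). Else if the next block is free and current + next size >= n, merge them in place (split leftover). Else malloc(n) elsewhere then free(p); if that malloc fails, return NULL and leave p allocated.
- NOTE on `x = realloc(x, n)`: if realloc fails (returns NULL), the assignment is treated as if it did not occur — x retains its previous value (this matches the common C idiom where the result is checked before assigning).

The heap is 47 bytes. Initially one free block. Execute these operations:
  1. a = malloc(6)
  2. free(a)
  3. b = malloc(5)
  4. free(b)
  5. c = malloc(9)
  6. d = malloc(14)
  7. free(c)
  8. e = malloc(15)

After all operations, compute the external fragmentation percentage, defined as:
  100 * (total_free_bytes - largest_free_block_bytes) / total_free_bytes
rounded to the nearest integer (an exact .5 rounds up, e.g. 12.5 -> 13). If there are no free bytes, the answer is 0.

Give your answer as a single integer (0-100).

Op 1: a = malloc(6) -> a = 0; heap: [0-5 ALLOC][6-46 FREE]
Op 2: free(a) -> (freed a); heap: [0-46 FREE]
Op 3: b = malloc(5) -> b = 0; heap: [0-4 ALLOC][5-46 FREE]
Op 4: free(b) -> (freed b); heap: [0-46 FREE]
Op 5: c = malloc(9) -> c = 0; heap: [0-8 ALLOC][9-46 FREE]
Op 6: d = malloc(14) -> d = 9; heap: [0-8 ALLOC][9-22 ALLOC][23-46 FREE]
Op 7: free(c) -> (freed c); heap: [0-8 FREE][9-22 ALLOC][23-46 FREE]
Op 8: e = malloc(15) -> e = 23; heap: [0-8 FREE][9-22 ALLOC][23-37 ALLOC][38-46 FREE]
Free blocks: [9 9] total_free=18 largest=9 -> 100*(18-9)/18 = 900/18 = 50

Answer: 50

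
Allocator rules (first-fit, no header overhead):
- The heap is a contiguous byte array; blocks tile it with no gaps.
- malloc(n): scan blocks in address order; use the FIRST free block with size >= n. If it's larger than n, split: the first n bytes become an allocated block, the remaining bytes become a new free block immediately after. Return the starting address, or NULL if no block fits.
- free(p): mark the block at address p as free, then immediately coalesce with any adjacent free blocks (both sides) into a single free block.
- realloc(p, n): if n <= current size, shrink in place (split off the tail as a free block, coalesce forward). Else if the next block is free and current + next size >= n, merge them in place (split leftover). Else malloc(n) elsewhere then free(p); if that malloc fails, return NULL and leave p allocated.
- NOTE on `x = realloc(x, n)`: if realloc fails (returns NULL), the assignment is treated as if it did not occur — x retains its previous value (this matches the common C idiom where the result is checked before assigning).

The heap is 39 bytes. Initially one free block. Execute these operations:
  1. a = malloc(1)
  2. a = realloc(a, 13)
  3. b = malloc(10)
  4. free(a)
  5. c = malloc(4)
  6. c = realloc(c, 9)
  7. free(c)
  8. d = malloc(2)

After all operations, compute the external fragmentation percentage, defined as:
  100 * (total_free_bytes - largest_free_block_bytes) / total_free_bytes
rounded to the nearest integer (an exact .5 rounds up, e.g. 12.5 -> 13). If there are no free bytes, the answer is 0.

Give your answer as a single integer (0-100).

Answer: 41

Derivation:
Op 1: a = malloc(1) -> a = 0; heap: [0-0 ALLOC][1-38 FREE]
Op 2: a = realloc(a, 13) -> a = 0; heap: [0-12 ALLOC][13-38 FREE]
Op 3: b = malloc(10) -> b = 13; heap: [0-12 ALLOC][13-22 ALLOC][23-38 FREE]
Op 4: free(a) -> (freed a); heap: [0-12 FREE][13-22 ALLOC][23-38 FREE]
Op 5: c = malloc(4) -> c = 0; heap: [0-3 ALLOC][4-12 FREE][13-22 ALLOC][23-38 FREE]
Op 6: c = realloc(c, 9) -> c = 0; heap: [0-8 ALLOC][9-12 FREE][13-22 ALLOC][23-38 FREE]
Op 7: free(c) -> (freed c); heap: [0-12 FREE][13-22 ALLOC][23-38 FREE]
Op 8: d = malloc(2) -> d = 0; heap: [0-1 ALLOC][2-12 FREE][13-22 ALLOC][23-38 FREE]
Free blocks: [11 16] total_free=27 largest=16 -> 100*(27-16)/27 = 1100/27 ≈ 40.741 -> rounds to 41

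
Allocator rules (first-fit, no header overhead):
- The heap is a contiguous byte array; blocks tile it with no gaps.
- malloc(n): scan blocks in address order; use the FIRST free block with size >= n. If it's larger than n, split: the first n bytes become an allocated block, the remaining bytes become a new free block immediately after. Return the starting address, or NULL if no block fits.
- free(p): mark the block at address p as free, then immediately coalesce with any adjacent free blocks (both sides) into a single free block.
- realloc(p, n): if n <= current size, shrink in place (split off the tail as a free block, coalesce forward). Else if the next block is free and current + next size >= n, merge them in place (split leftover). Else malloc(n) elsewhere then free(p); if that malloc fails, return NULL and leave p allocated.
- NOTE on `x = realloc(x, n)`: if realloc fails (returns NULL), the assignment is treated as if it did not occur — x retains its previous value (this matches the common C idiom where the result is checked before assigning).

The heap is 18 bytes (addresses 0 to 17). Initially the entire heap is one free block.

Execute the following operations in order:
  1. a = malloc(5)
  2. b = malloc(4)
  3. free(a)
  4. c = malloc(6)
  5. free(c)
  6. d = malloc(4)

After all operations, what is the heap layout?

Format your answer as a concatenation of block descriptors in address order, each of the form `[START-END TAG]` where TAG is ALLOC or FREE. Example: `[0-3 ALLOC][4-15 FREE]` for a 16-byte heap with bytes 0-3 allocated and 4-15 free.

Answer: [0-3 ALLOC][4-4 FREE][5-8 ALLOC][9-17 FREE]

Derivation:
Op 1: a = malloc(5) -> a = 0; heap: [0-4 ALLOC][5-17 FREE]
Op 2: b = malloc(4) -> b = 5; heap: [0-4 ALLOC][5-8 ALLOC][9-17 FREE]
Op 3: free(a) -> (freed a); heap: [0-4 FREE][5-8 ALLOC][9-17 FREE]
Op 4: c = malloc(6) -> c = 9; heap: [0-4 FREE][5-8 ALLOC][9-14 ALLOC][15-17 FREE]
Op 5: free(c) -> (freed c); heap: [0-4 FREE][5-8 ALLOC][9-17 FREE]
Op 6: d = malloc(4) -> d = 0; heap: [0-3 ALLOC][4-4 FREE][5-8 ALLOC][9-17 FREE]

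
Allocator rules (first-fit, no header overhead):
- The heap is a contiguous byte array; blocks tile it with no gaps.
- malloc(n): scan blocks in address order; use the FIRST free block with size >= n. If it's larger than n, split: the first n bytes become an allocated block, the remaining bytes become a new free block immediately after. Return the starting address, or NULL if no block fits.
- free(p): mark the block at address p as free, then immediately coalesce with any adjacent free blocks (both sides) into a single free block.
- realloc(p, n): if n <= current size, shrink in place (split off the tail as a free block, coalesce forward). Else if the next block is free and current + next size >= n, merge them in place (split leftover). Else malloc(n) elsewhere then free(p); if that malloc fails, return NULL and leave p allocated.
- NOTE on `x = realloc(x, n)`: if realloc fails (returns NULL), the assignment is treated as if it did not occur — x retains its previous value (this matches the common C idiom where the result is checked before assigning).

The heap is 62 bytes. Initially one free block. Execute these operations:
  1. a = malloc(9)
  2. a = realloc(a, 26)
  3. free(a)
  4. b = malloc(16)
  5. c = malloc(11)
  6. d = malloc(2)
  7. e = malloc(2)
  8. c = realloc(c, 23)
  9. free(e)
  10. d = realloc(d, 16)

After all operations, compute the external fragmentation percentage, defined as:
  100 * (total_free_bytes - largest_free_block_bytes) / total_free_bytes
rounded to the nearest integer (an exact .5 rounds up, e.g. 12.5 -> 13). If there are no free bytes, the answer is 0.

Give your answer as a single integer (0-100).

Answer: 48

Derivation:
Op 1: a = malloc(9) -> a = 0; heap: [0-8 ALLOC][9-61 FREE]
Op 2: a = realloc(a, 26) -> a = 0; heap: [0-25 ALLOC][26-61 FREE]
Op 3: free(a) -> (freed a); heap: [0-61 FREE]
Op 4: b = malloc(16) -> b = 0; heap: [0-15 ALLOC][16-61 FREE]
Op 5: c = malloc(11) -> c = 16; heap: [0-15 ALLOC][16-26 ALLOC][27-61 FREE]
Op 6: d = malloc(2) -> d = 27; heap: [0-15 ALLOC][16-26 ALLOC][27-28 ALLOC][29-61 FREE]
Op 7: e = malloc(2) -> e = 29; heap: [0-15 ALLOC][16-26 ALLOC][27-28 ALLOC][29-30 ALLOC][31-61 FREE]
Op 8: c = realloc(c, 23) -> c = 31; heap: [0-15 ALLOC][16-26 FREE][27-28 ALLOC][29-30 ALLOC][31-53 ALLOC][54-61 FREE]
Op 9: free(e) -> (freed e); heap: [0-15 ALLOC][16-26 FREE][27-28 ALLOC][29-30 FREE][31-53 ALLOC][54-61 FREE]
Op 10: d = realloc(d, 16) -> NULL (d unchanged); heap: [0-15 ALLOC][16-26 FREE][27-28 ALLOC][29-30 FREE][31-53 ALLOC][54-61 FREE]
Free blocks: [11 2 8] total_free=21 largest=11 -> 100*(21-11)/21 = 1000/21 ≈ 47.619 -> rounds to 48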